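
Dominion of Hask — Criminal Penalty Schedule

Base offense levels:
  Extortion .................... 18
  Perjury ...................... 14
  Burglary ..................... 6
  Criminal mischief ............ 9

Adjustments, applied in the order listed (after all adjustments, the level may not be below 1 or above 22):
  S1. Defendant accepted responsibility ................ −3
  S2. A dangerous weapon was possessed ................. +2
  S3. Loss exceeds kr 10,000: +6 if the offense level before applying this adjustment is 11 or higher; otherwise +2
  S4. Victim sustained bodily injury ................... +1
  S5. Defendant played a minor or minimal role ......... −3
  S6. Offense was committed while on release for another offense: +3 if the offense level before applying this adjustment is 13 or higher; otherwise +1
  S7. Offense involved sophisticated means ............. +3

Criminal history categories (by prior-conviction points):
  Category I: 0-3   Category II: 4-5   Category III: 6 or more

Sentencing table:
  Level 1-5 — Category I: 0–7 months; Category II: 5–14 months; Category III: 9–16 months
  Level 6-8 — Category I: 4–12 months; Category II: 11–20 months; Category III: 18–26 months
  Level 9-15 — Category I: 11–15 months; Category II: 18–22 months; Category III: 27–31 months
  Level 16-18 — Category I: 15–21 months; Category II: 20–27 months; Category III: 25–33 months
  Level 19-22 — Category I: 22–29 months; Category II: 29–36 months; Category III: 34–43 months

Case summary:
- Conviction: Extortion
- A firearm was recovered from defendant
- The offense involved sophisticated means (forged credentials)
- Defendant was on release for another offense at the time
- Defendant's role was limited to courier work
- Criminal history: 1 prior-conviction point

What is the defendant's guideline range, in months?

Base offense level for extortion: 18.
S2 applies: 18 + 2 = 20.
S3 does not apply.
S5 applies: 20 − 3 = 17.
S6 applies (level before this adjustment is 17 ≥ 13, so +3): 17 + 3 = 20.
S7 applies: 20 + 3 = 23.
Level 23 exceeds the maximum of 22; capped at 22.
Final offense level: 22.
Criminal history: 1 prior point → Category I (0-3).
Level 22 falls in the 19-22 band.
Grid: Level 19-22 × Category I = 22-29 months.

22-29 months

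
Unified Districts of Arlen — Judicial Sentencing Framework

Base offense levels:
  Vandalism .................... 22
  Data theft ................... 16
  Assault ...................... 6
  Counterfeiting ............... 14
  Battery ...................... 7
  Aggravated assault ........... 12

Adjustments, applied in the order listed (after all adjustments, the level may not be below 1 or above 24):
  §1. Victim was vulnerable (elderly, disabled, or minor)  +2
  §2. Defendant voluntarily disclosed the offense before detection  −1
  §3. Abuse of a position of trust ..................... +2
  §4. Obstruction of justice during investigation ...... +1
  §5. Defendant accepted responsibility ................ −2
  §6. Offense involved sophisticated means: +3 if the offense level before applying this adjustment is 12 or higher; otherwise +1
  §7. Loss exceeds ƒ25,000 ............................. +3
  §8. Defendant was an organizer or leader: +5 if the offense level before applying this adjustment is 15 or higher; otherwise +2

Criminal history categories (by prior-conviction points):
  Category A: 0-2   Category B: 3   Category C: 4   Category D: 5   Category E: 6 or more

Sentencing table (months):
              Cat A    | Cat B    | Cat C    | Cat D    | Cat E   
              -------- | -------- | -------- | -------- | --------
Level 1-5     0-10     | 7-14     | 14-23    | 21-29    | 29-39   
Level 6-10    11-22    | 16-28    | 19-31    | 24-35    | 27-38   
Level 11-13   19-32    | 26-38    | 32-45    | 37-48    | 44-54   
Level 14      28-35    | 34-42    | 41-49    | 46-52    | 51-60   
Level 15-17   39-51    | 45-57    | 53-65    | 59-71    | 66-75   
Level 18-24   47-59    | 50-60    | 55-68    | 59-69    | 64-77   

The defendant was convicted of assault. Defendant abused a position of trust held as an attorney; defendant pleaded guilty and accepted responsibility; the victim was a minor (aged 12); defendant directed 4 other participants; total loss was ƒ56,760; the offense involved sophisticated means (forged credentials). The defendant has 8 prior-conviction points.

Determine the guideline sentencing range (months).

Base offense level for assault: 6.
§1 applies: 6 + 2 = 8.
§3 applies: 8 + 2 = 10.
§5 applies: 10 − 2 = 8.
§6 applies (level before this adjustment is 8 < 12, so +1): 8 + 1 = 9.
§7 applies: 9 + 3 = 12.
§8 applies (level before this adjustment is 12 < 15, so +2): 12 + 2 = 14.
Final offense level: 14.
Criminal history: 8 prior points → Category E (6+).
Level 14 falls in the 14 band.
Grid: Level 14 × Category E = 51-60 months.

51-60 months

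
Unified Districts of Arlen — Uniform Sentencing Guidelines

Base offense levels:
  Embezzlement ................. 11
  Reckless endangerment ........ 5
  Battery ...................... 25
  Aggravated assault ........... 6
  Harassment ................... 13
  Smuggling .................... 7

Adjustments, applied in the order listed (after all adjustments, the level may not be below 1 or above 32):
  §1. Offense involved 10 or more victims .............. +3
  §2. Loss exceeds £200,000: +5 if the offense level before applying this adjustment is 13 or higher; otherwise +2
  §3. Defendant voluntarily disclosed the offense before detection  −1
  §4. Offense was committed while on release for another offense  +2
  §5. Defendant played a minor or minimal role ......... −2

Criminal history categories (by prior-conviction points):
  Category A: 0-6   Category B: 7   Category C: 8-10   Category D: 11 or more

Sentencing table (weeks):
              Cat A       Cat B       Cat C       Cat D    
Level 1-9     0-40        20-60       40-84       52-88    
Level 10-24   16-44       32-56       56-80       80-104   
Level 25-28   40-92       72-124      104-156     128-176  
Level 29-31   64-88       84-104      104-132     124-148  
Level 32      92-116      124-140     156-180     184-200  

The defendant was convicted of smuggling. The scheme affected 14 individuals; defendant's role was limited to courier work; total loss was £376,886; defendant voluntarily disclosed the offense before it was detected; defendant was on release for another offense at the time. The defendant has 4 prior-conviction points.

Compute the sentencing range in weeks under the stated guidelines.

Base offense level for smuggling: 7.
§1 applies: 7 + 3 = 10.
§2 applies (level before this adjustment is 10 < 13, so +2): 10 + 2 = 12.
§3 applies: 12 − 1 = 11.
§4 applies: 11 + 2 = 13.
§5 applies: 13 − 2 = 11.
Final offense level: 11.
Criminal history: 4 prior points → Category A (0-6).
Level 11 falls in the 10-24 band.
Grid: Level 10-24 × Category A = 16-44 weeks.

16-44 weeks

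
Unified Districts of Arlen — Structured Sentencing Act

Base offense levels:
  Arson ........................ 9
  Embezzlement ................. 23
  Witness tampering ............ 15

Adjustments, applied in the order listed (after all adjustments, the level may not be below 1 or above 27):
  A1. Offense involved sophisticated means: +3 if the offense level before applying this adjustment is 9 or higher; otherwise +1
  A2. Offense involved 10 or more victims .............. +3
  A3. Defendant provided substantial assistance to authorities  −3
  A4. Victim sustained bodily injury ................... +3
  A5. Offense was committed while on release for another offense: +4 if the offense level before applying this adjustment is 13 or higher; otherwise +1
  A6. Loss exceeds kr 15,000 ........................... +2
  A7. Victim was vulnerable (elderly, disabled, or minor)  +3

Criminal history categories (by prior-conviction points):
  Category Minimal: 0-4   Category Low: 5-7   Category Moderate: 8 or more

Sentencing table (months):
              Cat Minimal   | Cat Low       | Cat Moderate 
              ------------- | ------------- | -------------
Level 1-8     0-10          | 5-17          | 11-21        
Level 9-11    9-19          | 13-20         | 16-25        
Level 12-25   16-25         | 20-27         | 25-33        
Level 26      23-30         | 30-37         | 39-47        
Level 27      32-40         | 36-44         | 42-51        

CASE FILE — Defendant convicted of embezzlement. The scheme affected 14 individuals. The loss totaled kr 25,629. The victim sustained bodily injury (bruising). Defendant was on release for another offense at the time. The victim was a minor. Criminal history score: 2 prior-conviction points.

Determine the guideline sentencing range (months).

32-40 months

Base offense level for embezzlement: 23.
A1 does not apply.
A2 applies: 23 + 3 = 26.
A4 applies: 26 + 3 = 29.
A5 applies (level before this adjustment is 29 ≥ 13, so +4): 29 + 4 = 33.
A6 applies: 33 + 2 = 35.
A7 applies: 35 + 3 = 38.
Level 38 exceeds the maximum of 27; capped at 27.
Final offense level: 27.
Criminal history: 2 prior points → Category Minimal (0-4).
Level 27 falls in the 27 band.
Grid: Level 27 × Category Minimal = 32-40 months.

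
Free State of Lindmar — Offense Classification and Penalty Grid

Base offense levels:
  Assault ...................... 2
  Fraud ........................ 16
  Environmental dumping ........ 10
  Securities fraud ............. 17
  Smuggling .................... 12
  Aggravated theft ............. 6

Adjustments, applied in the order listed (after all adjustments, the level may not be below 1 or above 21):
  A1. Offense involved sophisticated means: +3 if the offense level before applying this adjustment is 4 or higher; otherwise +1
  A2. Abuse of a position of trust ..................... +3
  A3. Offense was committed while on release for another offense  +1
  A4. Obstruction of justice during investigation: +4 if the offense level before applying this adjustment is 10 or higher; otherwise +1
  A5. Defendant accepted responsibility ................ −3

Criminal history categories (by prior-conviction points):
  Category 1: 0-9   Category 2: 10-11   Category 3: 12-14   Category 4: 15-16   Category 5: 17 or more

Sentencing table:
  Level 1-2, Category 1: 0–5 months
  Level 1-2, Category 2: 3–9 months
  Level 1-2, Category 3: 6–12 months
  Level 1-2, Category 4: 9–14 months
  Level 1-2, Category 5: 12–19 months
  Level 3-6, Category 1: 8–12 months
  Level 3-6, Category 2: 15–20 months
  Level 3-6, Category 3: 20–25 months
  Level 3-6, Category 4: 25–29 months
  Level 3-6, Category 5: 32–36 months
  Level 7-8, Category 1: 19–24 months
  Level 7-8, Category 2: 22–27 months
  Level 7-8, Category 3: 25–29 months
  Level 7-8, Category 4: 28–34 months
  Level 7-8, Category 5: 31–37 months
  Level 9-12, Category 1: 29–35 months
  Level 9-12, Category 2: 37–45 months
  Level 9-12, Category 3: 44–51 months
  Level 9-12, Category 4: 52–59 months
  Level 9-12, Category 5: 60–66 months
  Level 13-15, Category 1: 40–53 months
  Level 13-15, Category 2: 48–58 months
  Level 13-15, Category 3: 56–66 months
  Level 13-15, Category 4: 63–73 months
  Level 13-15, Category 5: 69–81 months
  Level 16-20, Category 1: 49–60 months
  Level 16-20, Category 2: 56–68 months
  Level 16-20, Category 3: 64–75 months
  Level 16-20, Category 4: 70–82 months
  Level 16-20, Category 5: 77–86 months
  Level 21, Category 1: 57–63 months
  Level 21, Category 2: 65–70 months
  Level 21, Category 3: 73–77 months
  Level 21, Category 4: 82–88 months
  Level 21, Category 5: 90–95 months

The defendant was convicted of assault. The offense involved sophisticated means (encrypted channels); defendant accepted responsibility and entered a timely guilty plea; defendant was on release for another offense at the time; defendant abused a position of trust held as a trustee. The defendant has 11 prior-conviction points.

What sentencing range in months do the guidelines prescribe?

15-20 months

Base offense level for assault: 2.
A1 applies (level before this adjustment is 2 < 4, so +1): 2 + 1 = 3.
A2 applies: 3 + 3 = 6.
A3 applies: 6 + 1 = 7.
A4 does not apply.
A5 applies: 7 − 3 = 4.
Final offense level: 4.
Criminal history: 11 prior points → Category 2 (10-11).
Level 4 falls in the 3-6 band.
Grid: Level 3-6 × Category 2 = 15-20 months.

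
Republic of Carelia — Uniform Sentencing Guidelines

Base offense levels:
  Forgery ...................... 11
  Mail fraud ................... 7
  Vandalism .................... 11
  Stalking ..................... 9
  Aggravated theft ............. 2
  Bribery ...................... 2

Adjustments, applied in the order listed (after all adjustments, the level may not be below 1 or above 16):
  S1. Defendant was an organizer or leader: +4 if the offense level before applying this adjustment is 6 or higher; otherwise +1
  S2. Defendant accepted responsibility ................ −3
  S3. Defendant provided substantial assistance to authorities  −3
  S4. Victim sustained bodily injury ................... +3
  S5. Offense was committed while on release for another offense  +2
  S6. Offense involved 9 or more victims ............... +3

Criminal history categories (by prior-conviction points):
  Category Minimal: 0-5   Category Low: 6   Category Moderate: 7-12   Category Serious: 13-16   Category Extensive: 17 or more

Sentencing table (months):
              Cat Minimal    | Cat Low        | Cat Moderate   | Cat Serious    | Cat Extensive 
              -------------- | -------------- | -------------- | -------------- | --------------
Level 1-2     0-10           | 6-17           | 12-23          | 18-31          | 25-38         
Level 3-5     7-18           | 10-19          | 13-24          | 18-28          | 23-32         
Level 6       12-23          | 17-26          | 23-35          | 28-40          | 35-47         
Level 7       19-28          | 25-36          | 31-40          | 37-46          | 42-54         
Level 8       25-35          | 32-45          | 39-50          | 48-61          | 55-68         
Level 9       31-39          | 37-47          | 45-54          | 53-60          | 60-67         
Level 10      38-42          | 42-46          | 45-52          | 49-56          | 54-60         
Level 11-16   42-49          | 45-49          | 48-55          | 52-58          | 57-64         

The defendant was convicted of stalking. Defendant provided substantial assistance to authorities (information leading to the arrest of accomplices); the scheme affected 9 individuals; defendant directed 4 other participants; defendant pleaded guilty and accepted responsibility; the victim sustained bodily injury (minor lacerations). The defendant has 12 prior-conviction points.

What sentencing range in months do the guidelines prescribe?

48-55 months

Base offense level for stalking: 9.
S1 applies (level before this adjustment is 9 ≥ 6, so +4): 9 + 4 = 13.
S2 applies: 13 − 3 = 10.
S3 applies: 10 − 3 = 7.
S4 applies: 7 + 3 = 10.
S5 does not apply.
S6 applies: 10 + 3 = 13.
Final offense level: 13.
Criminal history: 12 prior points → Category Moderate (7-12).
Level 13 falls in the 11-16 band.
Grid: Level 11-16 × Category Moderate = 48-55 months.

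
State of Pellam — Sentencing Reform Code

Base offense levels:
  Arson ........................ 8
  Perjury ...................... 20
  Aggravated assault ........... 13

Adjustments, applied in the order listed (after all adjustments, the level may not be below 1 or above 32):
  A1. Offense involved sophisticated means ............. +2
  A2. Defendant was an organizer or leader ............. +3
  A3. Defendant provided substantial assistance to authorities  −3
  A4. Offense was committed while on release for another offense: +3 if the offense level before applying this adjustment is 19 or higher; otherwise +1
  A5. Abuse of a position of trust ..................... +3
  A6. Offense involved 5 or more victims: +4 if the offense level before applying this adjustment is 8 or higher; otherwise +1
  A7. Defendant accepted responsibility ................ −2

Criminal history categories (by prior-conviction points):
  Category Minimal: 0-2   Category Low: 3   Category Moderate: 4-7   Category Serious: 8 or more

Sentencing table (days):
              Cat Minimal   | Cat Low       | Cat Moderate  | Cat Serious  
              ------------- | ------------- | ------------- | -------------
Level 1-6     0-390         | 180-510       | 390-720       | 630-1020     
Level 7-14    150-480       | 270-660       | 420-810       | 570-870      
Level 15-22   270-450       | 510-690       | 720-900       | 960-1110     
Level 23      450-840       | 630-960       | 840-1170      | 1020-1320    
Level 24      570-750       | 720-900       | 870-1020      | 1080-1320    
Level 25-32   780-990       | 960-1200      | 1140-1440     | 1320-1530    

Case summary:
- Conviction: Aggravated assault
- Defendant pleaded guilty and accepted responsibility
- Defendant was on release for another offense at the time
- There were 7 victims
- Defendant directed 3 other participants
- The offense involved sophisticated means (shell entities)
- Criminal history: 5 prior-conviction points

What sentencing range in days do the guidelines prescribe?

720-900 days

Base offense level for aggravated assault: 13.
A1 applies: 13 + 2 = 15.
A2 applies: 15 + 3 = 18.
A3 does not apply.
A4 applies (level before this adjustment is 18 < 19, so +1): 18 + 1 = 19.
A5 does not apply.
A6 applies (level before this adjustment is 19 ≥ 8, so +4): 19 + 4 = 23.
A7 applies: 23 − 2 = 21.
Final offense level: 21.
Criminal history: 5 prior points → Category Moderate (4-7).
Level 21 falls in the 15-22 band.
Grid: Level 15-22 × Category Moderate = 720-900 days.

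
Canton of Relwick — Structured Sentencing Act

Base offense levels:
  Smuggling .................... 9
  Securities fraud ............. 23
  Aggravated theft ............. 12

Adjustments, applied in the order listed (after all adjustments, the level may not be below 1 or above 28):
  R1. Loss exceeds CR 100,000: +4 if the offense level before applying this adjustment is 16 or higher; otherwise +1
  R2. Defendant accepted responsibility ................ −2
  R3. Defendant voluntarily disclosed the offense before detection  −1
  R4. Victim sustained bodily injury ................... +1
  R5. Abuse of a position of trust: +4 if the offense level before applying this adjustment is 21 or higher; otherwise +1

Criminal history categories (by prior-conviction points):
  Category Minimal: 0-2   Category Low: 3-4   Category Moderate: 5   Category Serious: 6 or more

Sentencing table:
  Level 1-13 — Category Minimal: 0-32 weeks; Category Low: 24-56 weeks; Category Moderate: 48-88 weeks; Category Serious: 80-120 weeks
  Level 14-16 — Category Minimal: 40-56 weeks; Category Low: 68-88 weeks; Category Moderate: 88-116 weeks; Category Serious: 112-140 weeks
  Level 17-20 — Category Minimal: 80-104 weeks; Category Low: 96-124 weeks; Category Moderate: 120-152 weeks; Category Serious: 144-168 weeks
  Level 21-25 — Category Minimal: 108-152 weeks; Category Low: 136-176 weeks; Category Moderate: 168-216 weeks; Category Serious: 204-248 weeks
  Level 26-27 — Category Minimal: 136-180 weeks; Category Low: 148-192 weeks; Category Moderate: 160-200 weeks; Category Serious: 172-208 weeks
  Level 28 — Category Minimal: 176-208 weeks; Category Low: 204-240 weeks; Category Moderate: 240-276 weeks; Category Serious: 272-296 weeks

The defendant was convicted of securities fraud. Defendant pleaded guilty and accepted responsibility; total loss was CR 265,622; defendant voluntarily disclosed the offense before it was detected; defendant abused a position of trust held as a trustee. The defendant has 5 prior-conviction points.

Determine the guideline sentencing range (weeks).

240-276 weeks

Base offense level for securities fraud: 23.
R1 applies (level before this adjustment is 23 ≥ 16, so +4): 23 + 4 = 27.
R2 applies: 27 − 2 = 25.
R3 applies: 25 − 1 = 24.
R5 applies (level before this adjustment is 24 ≥ 21, so +4): 24 + 4 = 28.
Final offense level: 28.
Criminal history: 5 prior points → Category Moderate (5).
Level 28 falls in the 28 band.
Grid: Level 28 × Category Moderate = 240-276 weeks.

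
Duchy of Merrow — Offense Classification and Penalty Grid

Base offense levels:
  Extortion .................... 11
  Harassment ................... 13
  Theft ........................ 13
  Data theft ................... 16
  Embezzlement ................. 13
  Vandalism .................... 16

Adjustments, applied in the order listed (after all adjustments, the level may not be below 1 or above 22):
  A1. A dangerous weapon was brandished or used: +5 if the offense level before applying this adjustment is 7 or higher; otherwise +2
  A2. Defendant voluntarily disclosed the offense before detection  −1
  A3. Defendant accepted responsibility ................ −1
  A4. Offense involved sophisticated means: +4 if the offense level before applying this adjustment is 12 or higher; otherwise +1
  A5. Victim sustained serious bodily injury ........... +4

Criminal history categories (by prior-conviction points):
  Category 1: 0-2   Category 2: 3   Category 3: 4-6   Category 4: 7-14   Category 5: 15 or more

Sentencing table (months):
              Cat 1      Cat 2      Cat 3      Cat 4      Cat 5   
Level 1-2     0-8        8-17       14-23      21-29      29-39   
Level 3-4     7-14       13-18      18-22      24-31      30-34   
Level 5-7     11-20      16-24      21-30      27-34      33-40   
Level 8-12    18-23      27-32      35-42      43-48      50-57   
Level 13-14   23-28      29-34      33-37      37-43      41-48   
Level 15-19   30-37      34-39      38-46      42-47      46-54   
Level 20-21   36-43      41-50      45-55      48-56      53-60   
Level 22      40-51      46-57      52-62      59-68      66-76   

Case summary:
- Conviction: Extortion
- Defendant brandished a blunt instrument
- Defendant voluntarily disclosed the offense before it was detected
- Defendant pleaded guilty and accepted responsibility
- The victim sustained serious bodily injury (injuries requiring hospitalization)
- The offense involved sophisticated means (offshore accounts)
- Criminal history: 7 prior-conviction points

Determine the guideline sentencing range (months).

Base offense level for extortion: 11.
A1 applies (level before this adjustment is 11 ≥ 7, so +5): 11 + 5 = 16.
A2 applies: 16 − 1 = 15.
A3 applies: 15 − 1 = 14.
A4 applies (level before this adjustment is 14 ≥ 12, so +4): 14 + 4 = 18.
A5 applies: 18 + 4 = 22.
Final offense level: 22.
Criminal history: 7 prior points → Category 4 (7-14).
Level 22 falls in the 22 band.
Grid: Level 22 × Category 4 = 59-68 months.

59-68 months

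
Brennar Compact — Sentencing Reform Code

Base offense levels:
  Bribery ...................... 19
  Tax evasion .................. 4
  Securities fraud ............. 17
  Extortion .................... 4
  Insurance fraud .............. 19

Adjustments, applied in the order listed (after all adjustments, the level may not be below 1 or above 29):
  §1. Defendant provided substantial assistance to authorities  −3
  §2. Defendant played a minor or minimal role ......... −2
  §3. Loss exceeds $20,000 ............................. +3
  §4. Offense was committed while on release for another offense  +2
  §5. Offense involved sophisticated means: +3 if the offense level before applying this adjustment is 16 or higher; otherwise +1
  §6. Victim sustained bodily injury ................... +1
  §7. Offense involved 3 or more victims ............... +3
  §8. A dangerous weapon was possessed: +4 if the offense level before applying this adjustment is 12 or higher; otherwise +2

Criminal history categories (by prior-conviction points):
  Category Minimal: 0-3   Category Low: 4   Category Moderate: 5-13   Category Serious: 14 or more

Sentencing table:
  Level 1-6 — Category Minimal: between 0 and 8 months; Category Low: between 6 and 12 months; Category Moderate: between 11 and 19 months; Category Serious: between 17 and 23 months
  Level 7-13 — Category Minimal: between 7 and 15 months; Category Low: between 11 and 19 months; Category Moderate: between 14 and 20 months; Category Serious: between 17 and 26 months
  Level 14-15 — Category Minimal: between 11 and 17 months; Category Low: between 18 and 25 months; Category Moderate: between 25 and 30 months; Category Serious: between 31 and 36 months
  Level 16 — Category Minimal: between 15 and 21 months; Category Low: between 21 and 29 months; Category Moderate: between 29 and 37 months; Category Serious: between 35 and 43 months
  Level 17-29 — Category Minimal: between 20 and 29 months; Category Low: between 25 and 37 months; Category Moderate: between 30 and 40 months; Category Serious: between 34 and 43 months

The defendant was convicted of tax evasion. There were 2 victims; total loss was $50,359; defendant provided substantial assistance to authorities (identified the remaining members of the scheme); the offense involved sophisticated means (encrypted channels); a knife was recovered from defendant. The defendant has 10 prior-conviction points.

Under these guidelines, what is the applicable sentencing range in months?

Base offense level for tax evasion: 4.
§1 applies: 4 − 3 = 1.
§3 applies: 1 + 3 = 4.
§5 applies (level before this adjustment is 4 < 16, so +1): 4 + 1 = 5.
§8 applies (level before this adjustment is 5 < 12, so +2): 5 + 2 = 7.
Final offense level: 7.
Criminal history: 10 prior points → Category Moderate (5-13).
Level 7 falls in the 7-13 band.
Grid: Level 7-13 × Category Moderate = 14-20 months.

14-20 months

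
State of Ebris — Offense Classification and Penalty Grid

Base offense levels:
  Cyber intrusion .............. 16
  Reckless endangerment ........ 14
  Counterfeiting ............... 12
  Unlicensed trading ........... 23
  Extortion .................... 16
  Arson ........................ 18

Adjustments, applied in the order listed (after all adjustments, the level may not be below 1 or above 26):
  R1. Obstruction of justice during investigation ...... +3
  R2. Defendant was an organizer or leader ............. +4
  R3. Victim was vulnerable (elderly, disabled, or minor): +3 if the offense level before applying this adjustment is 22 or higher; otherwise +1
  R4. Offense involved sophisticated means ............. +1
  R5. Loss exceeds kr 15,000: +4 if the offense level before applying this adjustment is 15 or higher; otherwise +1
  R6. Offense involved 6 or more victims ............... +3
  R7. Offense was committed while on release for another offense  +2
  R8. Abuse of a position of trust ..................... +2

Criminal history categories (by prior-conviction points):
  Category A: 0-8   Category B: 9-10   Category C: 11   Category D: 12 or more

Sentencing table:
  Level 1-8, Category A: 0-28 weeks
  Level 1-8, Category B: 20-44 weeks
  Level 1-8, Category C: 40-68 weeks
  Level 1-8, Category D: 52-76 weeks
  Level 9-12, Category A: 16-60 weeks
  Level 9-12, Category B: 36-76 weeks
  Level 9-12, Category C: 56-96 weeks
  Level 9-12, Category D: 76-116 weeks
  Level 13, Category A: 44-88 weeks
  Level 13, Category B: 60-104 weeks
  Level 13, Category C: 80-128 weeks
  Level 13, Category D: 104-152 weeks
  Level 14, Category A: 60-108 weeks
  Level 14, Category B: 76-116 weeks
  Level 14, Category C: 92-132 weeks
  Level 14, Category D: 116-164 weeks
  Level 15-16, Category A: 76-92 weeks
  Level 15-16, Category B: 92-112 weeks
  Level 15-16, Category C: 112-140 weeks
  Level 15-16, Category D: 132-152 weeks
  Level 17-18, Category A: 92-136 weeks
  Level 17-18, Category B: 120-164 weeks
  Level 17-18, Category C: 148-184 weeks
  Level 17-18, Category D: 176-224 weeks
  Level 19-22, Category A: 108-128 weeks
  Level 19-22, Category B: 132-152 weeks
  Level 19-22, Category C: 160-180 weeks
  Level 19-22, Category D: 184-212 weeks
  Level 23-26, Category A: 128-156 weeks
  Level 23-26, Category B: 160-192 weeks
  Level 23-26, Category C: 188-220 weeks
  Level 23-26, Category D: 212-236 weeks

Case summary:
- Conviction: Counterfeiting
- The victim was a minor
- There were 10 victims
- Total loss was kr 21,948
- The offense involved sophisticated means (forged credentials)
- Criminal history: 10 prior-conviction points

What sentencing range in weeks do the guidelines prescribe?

120-164 weeks

Base offense level for counterfeiting: 12.
R3 applies (level before this adjustment is 12 < 22, so +1): 12 + 1 = 13.
R4 applies: 13 + 1 = 14.
R5 applies (level before this adjustment is 14 < 15, so +1): 14 + 1 = 15.
R6 applies: 15 + 3 = 18.
R7 does not apply.
Final offense level: 18.
Criminal history: 10 prior points → Category B (9-10).
Level 18 falls in the 17-18 band.
Grid: Level 17-18 × Category B = 120-164 weeks.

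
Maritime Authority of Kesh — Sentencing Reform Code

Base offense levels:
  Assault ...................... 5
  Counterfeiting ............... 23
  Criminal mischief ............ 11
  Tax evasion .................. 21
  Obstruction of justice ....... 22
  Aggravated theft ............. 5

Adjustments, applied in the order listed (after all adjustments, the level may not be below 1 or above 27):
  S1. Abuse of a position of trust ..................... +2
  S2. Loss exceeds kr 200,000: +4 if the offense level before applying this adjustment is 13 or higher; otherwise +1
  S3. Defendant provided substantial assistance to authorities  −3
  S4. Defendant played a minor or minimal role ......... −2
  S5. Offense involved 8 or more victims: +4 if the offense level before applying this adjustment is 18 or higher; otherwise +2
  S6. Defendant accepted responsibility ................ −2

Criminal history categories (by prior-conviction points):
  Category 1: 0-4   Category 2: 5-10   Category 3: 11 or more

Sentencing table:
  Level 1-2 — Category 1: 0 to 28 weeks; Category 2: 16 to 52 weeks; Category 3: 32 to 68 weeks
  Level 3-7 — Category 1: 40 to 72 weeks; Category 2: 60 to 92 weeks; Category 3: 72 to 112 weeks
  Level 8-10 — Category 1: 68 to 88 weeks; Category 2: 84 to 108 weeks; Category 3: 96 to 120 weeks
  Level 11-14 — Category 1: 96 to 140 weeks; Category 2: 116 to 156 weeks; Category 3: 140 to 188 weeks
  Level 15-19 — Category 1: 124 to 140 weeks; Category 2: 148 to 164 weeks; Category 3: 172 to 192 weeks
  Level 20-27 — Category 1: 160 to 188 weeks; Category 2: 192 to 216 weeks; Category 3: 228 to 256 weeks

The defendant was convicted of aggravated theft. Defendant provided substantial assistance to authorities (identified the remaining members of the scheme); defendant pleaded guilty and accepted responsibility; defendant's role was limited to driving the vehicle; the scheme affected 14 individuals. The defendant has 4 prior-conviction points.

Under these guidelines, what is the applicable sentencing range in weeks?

Base offense level for aggravated theft: 5.
S3 applies: 5 − 3 = 2.
S4 applies: 2 − 2 = 0.
S5 applies (level before this adjustment is 0 < 18, so +2): 0 + 2 = 2.
S6 applies: 2 − 2 = 0.
Level 0 is below the minimum of 1; floored at 1.
Final offense level: 1.
Criminal history: 4 prior points → Category 1 (0-4).
Level 1 falls in the 1-2 band.
Grid: Level 1-2 × Category 1 = 0-28 weeks.

0-28 weeks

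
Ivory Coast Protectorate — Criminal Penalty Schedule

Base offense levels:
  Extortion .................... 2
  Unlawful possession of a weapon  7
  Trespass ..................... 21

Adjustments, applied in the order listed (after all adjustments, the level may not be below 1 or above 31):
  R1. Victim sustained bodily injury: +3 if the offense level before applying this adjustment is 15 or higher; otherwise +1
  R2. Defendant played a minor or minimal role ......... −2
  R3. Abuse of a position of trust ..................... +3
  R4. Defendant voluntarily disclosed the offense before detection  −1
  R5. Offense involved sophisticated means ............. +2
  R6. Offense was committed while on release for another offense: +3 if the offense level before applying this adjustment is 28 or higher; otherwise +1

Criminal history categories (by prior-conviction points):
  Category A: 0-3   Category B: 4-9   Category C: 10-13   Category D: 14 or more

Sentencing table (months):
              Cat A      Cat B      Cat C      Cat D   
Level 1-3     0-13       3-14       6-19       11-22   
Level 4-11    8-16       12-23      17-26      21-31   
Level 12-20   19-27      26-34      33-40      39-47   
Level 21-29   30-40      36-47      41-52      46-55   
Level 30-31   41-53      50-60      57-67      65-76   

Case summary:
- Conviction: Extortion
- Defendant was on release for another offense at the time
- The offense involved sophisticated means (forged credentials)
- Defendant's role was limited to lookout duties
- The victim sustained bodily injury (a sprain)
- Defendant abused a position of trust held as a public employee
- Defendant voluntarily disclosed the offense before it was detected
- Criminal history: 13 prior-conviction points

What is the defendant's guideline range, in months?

17-26 months

Base offense level for extortion: 2.
R1 applies (level before this adjustment is 2 < 15, so +1): 2 + 1 = 3.
R2 applies: 3 − 2 = 1.
R3 applies: 1 + 3 = 4.
R4 applies: 4 − 1 = 3.
R5 applies: 3 + 2 = 5.
R6 applies (level before this adjustment is 5 < 28, so +1): 5 + 1 = 6.
Final offense level: 6.
Criminal history: 13 prior points → Category C (10-13).
Level 6 falls in the 4-11 band.
Grid: Level 4-11 × Category C = 17-26 months.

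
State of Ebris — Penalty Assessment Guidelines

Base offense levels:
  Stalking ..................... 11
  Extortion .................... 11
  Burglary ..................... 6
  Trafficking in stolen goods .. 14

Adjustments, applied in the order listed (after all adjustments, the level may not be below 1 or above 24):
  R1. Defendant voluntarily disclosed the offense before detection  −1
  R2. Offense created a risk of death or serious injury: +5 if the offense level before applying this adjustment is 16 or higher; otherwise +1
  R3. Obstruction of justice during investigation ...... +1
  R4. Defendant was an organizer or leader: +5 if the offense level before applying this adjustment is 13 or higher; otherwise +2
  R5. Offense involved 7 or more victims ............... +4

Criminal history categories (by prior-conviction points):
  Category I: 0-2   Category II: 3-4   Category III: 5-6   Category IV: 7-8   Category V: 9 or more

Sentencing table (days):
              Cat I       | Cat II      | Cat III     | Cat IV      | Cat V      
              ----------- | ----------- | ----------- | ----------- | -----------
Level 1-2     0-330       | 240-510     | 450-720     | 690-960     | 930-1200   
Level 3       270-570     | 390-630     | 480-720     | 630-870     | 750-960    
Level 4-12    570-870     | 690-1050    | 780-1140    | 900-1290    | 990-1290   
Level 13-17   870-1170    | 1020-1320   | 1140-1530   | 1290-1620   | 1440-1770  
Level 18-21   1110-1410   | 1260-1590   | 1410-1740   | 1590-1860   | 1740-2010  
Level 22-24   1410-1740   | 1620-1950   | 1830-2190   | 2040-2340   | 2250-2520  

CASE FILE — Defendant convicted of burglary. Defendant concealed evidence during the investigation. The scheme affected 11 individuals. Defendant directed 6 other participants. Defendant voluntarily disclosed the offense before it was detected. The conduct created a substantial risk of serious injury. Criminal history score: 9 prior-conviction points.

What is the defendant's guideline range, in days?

Base offense level for burglary: 6.
R1 applies: 6 − 1 = 5.
R2 applies (level before this adjustment is 5 < 16, so +1): 5 + 1 = 6.
R3 applies: 6 + 1 = 7.
R4 applies (level before this adjustment is 7 < 13, so +2): 7 + 2 = 9.
R5 applies: 9 + 4 = 13.
Final offense level: 13.
Criminal history: 9 prior points → Category V (9+).
Level 13 falls in the 13-17 band.
Grid: Level 13-17 × Category V = 1440-1770 days.

1440-1770 days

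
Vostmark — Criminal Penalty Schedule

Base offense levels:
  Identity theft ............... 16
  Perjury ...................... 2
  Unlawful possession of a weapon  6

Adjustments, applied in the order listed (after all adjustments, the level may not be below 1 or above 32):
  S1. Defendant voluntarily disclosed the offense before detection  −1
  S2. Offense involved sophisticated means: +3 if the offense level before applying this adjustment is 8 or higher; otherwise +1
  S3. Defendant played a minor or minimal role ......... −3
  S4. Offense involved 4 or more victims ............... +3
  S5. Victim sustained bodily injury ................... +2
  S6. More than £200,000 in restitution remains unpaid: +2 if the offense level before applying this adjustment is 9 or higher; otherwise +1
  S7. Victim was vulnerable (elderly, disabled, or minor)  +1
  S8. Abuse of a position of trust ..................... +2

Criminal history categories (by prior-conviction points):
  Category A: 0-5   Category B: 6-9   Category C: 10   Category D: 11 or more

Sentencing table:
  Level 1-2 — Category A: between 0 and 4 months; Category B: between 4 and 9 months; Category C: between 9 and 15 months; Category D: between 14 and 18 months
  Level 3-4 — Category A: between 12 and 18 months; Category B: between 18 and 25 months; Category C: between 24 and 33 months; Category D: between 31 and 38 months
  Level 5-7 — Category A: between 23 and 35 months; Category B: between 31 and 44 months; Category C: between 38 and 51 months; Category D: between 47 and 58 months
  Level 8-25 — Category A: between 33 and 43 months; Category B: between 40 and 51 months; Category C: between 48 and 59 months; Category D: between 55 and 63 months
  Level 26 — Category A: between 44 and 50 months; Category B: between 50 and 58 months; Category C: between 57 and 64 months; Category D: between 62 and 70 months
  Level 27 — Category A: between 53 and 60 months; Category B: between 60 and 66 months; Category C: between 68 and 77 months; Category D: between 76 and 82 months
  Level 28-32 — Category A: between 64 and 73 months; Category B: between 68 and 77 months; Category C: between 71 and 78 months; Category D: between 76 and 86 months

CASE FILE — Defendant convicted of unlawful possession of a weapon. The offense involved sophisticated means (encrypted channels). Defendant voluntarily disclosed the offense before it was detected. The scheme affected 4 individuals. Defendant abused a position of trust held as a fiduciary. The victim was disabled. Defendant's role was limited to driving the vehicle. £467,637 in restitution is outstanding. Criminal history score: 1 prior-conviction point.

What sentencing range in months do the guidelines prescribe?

33-43 months

Base offense level for unlawful possession of a weapon: 6.
S1 applies: 6 − 1 = 5.
S2 applies (level before this adjustment is 5 < 8, so +1): 5 + 1 = 6.
S3 applies: 6 − 3 = 3.
S4 applies: 3 + 3 = 6.
S5 does not apply.
S6 applies (level before this adjustment is 6 < 9, so +1): 6 + 1 = 7.
S7 applies: 7 + 1 = 8.
S8 applies: 8 + 2 = 10.
Final offense level: 10.
Criminal history: 1 prior point → Category A (0-5).
Level 10 falls in the 8-25 band.
Grid: Level 8-25 × Category A = 33-43 months.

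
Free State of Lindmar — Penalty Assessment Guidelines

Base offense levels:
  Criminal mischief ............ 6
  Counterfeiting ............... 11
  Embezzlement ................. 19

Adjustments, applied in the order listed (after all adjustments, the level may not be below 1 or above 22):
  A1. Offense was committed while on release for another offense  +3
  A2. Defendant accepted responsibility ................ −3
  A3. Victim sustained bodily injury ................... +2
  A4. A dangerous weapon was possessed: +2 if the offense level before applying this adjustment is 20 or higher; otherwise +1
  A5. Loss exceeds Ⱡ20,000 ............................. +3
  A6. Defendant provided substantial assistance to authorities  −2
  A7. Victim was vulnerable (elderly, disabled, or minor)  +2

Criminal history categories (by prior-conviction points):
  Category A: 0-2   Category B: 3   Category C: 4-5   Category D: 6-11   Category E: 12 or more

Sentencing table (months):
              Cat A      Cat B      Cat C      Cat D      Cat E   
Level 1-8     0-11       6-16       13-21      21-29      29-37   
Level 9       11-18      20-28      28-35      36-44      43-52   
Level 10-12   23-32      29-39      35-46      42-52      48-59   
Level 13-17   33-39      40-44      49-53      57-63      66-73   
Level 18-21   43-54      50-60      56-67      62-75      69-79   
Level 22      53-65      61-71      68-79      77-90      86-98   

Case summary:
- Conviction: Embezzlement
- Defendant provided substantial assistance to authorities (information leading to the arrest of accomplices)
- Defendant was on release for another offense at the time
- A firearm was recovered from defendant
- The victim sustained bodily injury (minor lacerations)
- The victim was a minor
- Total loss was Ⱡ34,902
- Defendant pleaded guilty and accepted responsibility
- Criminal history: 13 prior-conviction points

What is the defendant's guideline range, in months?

Base offense level for embezzlement: 19.
A1 applies: 19 + 3 = 22.
A2 applies: 22 − 3 = 19.
A3 applies: 19 + 2 = 21.
A4 applies (level before this adjustment is 21 ≥ 20, so +2): 21 + 2 = 23.
A5 applies: 23 + 3 = 26.
A6 applies: 26 − 2 = 24.
A7 applies: 24 + 2 = 26.
Level 26 exceeds the maximum of 22; capped at 22.
Final offense level: 22.
Criminal history: 13 prior points → Category E (12+).
Level 22 falls in the 22 band.
Grid: Level 22 × Category E = 86-98 months.

86-98 months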